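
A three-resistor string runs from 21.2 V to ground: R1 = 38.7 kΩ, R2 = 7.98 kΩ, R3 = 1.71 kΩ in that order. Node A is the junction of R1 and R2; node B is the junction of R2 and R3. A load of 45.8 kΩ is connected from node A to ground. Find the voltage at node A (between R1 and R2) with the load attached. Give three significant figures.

V ≈ 3.63 V

Below node A the series string R2+R3 = 9.690 kΩ sits in parallel with the 45.8 kΩ load: 7.998 kΩ.
V_A = 21.2 × 7.998/(38.7 + 7.998) = 3.63 V.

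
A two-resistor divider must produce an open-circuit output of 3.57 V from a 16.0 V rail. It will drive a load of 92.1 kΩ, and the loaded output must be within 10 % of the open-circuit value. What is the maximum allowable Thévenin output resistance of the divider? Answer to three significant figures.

Loading drop = R_th/(R_th + R_L) ≤ 0.100, so R_th ≤ R_L · ε/(1−ε) = 92.1 kΩ × 0.100/0.9000 = 10.2 kΩ.
(Any R1, R2 with R2/(R1+R2) = 0.223 and R1‖R2 ≤ 10.2 kΩ will meet the spec.)

R_th ≤ 10.2 kΩ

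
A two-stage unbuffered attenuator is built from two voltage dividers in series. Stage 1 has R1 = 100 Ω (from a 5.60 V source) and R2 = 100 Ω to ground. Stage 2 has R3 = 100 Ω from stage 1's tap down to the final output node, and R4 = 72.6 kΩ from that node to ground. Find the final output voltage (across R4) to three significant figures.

V_out ≈ 2.79 V

Stage 2 presents R3+R4 = 72700 Ω as a load on stage 1's tap.
Stage 1's lower leg becomes R2‖(R3+R4) = 99.86 Ω, so V_mid = 5.60 × 99.86/199.9 = 2.798 V.
Stage 2 is itself unloaded: V_out = V_mid × R4/(R3+R4) = 2.798 × 72600/72700 = 2.79 V.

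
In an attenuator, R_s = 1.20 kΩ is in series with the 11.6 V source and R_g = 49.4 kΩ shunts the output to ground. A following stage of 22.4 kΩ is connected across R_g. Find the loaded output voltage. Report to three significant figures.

V_out ≈ 10.8 V

The load sits in parallel with R_g: R_g‖R_L = (49.4 × 22.4) / (49.4 + 22.4) = 15.41 kΩ.
V_out = 11.6 × 15.41 / (1.20 + 15.41) = 11.6 × 15.41/16.61 = 10.8 V.
(Unloaded it would have been 11.3 V.)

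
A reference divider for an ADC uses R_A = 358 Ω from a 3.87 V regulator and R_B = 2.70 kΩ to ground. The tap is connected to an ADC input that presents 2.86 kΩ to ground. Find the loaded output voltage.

The load sits in parallel with R_B: R_B‖R_L = (2700 × 2860) / (2700 + 2860) = 1389 Ω.
V_out = 3.87 × 1389 / (358 + 1389) = 3.87 × 1389/1747 = 3.08 V.

V_out ≈ 3.08 V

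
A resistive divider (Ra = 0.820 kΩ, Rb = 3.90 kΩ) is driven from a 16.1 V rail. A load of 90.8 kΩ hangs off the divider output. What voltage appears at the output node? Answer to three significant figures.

The load sits in parallel with Rb: Rb‖R_L = (3900 × 90800) / (3900 + 90800) = 3739 Ω.
V_out = 16.1 × 3739 / (820 + 3739) = 16.1 × 3739/4559 = 13.2 V.
(Unloaded it would have been 13.3 V.)

V_out ≈ 13.2 V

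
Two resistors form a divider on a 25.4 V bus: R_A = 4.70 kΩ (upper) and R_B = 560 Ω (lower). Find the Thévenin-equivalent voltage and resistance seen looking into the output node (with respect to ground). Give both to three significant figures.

V_th is the open-circuit tap voltage: 25.4 × 560/(4700 + 560) = 2.70 V.
With the supply zeroed, R_A and R_B appear in parallel from the tap: R_th = R_A‖R_B = (4700 × 560)/5260 = 500 Ω.

V_th = 2.70 V, R_th = 500 Ω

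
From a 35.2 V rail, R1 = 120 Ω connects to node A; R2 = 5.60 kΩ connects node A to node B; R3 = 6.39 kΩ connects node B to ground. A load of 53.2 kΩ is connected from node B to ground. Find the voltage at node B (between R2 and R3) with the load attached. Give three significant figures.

At node B, R3 is in parallel with the load: R3‖R_L = 5705 Ω.
Below node A the resistance is R2 + (R3‖R_L) = 11300 Ω, so V_A = 35.2 × 11300/11420 = 34.83 V.
Then V_B = V_A × (R3‖R_L)/(R2 + R3‖R_L) = 34.83 × 5705/11300 = 17.6 V.

V ≈ 17.6 V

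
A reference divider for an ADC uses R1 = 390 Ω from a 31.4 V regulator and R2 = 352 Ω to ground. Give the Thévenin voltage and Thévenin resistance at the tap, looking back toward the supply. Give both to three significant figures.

V_th is the open-circuit tap voltage: 31.4 × 352/(390 + 352) = 14.9 V.
With the supply zeroed, R1 and R2 appear in parallel from the tap: R_th = R1‖R2 = (390 × 352)/742.0 = 185 Ω.

V_th = 14.9 V, R_th = 185 Ω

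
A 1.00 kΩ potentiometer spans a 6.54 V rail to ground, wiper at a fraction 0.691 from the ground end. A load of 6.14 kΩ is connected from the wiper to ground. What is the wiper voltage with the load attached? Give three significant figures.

The wiper splits the pot into (1−α)R = 309.0 Ω above and αR = 691.0 Ω below.
Lower section ‖ load = 621.1 Ω.
V_wiper = 6.54 × 621.1/(309.0 + 621.1) = 4.37 V.

V ≈ 4.37 V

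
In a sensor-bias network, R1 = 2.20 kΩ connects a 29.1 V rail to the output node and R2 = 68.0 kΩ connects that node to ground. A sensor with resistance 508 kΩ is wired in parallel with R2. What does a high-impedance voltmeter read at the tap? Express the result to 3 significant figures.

The load sits in parallel with R2: R2‖R_L = (68.0 × 508) / (68.0 + 508) = 59.97 kΩ.
V_out = 29.1 × 59.97 / (2.20 + 59.97) = 29.1 × 59.97/62.17 = 28.1 V.
(Unloaded it would have been 28.2 V.)

V_out ≈ 28.1 V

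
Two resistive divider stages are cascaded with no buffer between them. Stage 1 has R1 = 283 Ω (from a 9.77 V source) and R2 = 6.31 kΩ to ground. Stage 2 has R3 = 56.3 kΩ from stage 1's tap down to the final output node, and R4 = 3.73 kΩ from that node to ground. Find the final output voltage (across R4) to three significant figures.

V_out ≈ 0.578 V

Stage 2 presents R3+R4 = 60030 Ω as a load on stage 1's tap.
Stage 1's lower leg becomes R2‖(R3+R4) = 5710 Ω, so V_mid = 9.77 × 5710/5993 = 9.309 V.
Stage 2 is itself unloaded: V_out = V_mid × R4/(R3+R4) = 9.309 × 3730/60030 = 0.578 V.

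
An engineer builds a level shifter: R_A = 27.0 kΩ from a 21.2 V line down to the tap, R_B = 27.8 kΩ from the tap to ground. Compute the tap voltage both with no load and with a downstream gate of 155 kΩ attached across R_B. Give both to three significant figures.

Unloaded: 10.8 V; loaded: 9.88 V

Open-circuit: V = 21.2 × 27.8/(27.0 + 27.8) = 10.8 V.
With the load, R_B becomes R_B‖R_L = 23.57 kΩ, so V = 21.2 × 23.57/50.57 = 9.88 V.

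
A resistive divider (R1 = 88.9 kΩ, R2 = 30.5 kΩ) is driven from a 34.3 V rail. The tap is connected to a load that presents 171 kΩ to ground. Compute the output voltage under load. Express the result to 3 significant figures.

V_out ≈ 7.73 V

The load sits in parallel with R2: R2‖R_L = (30.5 × 171) / (30.5 + 171) = 25.88 kΩ.
V_out = 34.3 × 25.88 / (88.9 + 25.88) = 34.3 × 25.88/114.8 = 7.73 V.
(Unloaded it would have been 8.76 V.)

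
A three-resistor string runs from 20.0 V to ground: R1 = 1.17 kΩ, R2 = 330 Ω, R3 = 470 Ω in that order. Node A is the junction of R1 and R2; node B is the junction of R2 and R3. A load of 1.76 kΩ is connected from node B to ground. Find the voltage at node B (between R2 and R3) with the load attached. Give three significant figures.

At node B, R3 is in parallel with the load: R3‖R_L = 370.9 Ω.
Below node A the resistance is R2 + (R3‖R_L) = 700.9 Ω, so V_A = 20.0 × 700.9/1871 = 7.493 V.
Then V_B = V_A × (R3‖R_L)/(R2 + R3‖R_L) = 7.493 × 370.9/700.9 = 3.97 V.

V ≈ 3.97 V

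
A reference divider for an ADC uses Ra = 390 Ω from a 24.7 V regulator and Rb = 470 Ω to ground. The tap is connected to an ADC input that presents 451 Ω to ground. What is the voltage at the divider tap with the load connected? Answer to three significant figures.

The load sits in parallel with Rb: Rb‖R_L = (470 × 451) / (470 + 451) = 230.2 Ω.
V_out = 24.7 × 230.2 / (390 + 230.2) = 24.7 × 230.2/620.2 = 9.17 V.
(Unloaded it would have been 13.5 V.)

V_out ≈ 9.17 V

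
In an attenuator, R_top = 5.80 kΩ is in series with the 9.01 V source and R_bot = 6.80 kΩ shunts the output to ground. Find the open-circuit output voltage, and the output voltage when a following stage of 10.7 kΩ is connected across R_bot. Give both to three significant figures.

Open-circuit: V = 9.01 × 6.80/(5.80 + 6.80) = 4.86 V.
With the load, R_bot becomes R_bot‖R_L = 4.158 kΩ, so V = 9.01 × 4.158/9.958 = 3.76 V.

Unloaded: 4.86 V; loaded: 3.76 V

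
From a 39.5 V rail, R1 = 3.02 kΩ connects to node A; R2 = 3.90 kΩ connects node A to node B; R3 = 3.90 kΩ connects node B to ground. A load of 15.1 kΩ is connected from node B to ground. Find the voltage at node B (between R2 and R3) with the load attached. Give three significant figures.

V ≈ 12.2 V

At node B, R3 is in parallel with the load: R3‖R_L = 3.099 kΩ.
Below node A the resistance is R2 + (R3‖R_L) = 6.999 kΩ, so V_A = 39.5 × 6.999/10.02 = 27.59 V.
Then V_B = V_A × (R3‖R_L)/(R2 + R3‖R_L) = 27.59 × 3.099/6.999 = 12.2 V.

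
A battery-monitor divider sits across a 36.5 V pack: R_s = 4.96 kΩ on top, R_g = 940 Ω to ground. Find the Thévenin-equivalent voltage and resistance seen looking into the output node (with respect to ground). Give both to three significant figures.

V_th = 5.82 V, R_th = 790 Ω

V_th is the open-circuit tap voltage: 36.5 × 940/(4960 + 940) = 5.82 V.
With the supply zeroed, R_s and R_g appear in parallel from the tap: R_th = R_s‖R_g = (4960 × 940)/5900 = 790 Ω.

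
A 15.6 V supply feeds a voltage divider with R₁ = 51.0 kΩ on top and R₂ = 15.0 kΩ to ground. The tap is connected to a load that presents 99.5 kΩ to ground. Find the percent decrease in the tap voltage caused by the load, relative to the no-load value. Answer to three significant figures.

The divider's output (Thévenin) resistance is R₁‖R₂ = 11.59 kΩ.
Fractional drop under load = R_th/(R_th + R_L) = 11.59 / (11.59 + 99.5) = 0.1043.
So the output falls by 10.4 %.

10.4 %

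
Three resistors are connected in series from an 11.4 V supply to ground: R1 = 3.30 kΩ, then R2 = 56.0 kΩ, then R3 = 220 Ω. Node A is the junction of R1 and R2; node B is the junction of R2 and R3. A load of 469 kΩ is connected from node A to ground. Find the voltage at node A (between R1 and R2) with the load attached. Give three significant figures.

V ≈ 10.7 V

Below node A the series string R2+R3 = 56220 Ω sits in parallel with the 469000 Ω load: 50200 Ω.
V_A = 11.4 × 50200/(3300 + 50200) = 10.7 V.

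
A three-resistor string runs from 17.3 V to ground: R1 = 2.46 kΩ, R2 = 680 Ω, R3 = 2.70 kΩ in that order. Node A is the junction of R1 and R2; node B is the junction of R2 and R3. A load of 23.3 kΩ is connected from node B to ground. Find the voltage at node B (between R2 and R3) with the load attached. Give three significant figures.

At node B, R3 is in parallel with the load: R3‖R_L = 2420 Ω.
Below node A the resistance is R2 + (R3‖R_L) = 3100 Ω, so V_A = 17.3 × 3100/5560 = 9.645 V.
Then V_B = V_A × (R3‖R_L)/(R2 + R3‖R_L) = 9.645 × 2420/3100 = 7.53 V.

V ≈ 7.53 V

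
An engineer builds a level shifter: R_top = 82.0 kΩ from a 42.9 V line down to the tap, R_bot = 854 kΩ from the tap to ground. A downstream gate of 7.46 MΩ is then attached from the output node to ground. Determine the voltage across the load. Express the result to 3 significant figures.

V_out ≈ 38.8 V

The load sits in parallel with R_bot: R_bot‖R_L = (854 × 7460) / (854 + 7460) = 766.3 kΩ.
V_out = 42.9 × 766.3 / (82.0 + 766.3) = 42.9 × 766.3/848.3 = 38.8 V.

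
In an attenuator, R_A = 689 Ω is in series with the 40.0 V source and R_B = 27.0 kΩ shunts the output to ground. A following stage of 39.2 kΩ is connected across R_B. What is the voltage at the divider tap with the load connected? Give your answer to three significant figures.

The load sits in parallel with R_B: R_B‖R_L = (27000 × 39200) / (27000 + 39200) = 15990 Ω.
V_out = 40.0 × 15990 / (689 + 15990) = 40.0 × 15990/16680 = 38.3 V.

V_out ≈ 38.3 V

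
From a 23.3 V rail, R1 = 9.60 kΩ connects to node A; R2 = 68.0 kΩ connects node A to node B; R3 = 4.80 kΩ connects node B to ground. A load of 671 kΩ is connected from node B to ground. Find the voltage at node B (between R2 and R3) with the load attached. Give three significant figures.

At node B, R3 is in parallel with the load: R3‖R_L = 4.766 kΩ.
Below node A the resistance is R2 + (R3‖R_L) = 72.77 kΩ, so V_A = 23.3 × 72.77/82.37 = 20.58 V.
Then V_B = V_A × (R3‖R_L)/(R2 + R3‖R_L) = 20.58 × 4.766/72.77 = 1.35 V.

V ≈ 1.35 V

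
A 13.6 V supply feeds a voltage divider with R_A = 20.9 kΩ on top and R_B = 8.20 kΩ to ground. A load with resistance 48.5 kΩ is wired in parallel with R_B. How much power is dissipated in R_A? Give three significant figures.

P ≈ 4.96 mW

Total resistance from the source is R_A + (R_B‖R_L) = 27.91 kΩ, so I = 13.6/27.91 kΩ = 0.4872 mA.
P = I²·R_A = (0.4872 mA)² × 20.9 kΩ = 4.96 mW.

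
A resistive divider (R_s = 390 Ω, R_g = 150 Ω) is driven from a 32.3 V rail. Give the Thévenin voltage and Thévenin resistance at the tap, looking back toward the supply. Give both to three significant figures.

V_th is the open-circuit tap voltage: 32.3 × 150/(390 + 150) = 8.97 V.
With the supply zeroed, R_s and R_g appear in parallel from the tap: R_th = R_s‖R_g = (390 × 150)/540.0 = 108 Ω.

V_th = 8.97 V, R_th = 108 Ω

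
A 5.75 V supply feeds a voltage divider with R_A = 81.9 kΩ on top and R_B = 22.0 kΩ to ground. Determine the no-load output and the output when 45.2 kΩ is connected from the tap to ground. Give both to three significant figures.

Open-circuit: V = 5.75 × 22.0/(81.9 + 22.0) = 1.22 V.
With the load, R_B becomes R_B‖R_L = 14.80 kΩ, so V = 5.75 × 14.80/96.70 = 0.880 V.

Unloaded: 1.22 V; loaded: 0.880 V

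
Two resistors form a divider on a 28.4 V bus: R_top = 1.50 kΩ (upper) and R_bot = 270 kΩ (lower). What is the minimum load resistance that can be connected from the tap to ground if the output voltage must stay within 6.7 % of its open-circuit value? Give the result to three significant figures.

Output resistance R_th = R_top‖R_bot = (1.50 × 270)/271.5 = 1.492 kΩ.
The fractional drop is R_th/(R_th + R_L); requiring this ≤ 0.0670 gives R_L ≥ R_th(1/0.0670 − 1) = 1.492 × 13.93 = 20.8 kΩ.

R_L(min) ≈ 20.8 kΩ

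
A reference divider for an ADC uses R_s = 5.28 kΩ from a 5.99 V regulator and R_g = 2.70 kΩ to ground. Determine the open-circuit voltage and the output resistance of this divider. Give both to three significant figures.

V_th is the open-circuit tap voltage: 5.99 × 2.70/(5.28 + 2.70) = 2.03 V.
With the supply zeroed, R_s and R_g appear in parallel from the tap: R_th = R_s‖R_g = (5.28 × 2.70)/7.980 = 1.79 kΩ.

V_th = 2.03 V, R_th = 1.79 kΩ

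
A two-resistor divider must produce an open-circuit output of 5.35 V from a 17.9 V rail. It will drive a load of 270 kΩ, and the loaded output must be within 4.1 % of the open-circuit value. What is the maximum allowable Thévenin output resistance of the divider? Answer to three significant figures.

R_th ≤ 11.5 kΩ

Loading drop = R_th/(R_th + R_L) ≤ 0.0410, so R_th ≤ R_L · ε/(1−ε) = 270 kΩ × 0.0410/0.9590 = 11.5 kΩ.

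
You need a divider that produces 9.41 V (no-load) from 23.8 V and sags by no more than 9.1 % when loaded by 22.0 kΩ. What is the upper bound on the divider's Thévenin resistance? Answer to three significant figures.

Loading drop = R_th/(R_th + R_L) ≤ 0.0910, so R_th ≤ R_L · ε/(1−ε) = 22.0 kΩ × 0.0910/0.9090 = 2.20 kΩ.
(Any R1, R2 with R2/(R1+R2) = 0.395 and R1‖R2 ≤ 2.20 kΩ will meet the spec.)

R_th ≤ 2.20 kΩ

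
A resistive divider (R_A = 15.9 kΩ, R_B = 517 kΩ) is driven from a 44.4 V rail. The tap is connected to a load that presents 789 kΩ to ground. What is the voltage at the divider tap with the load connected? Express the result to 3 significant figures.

The load sits in parallel with R_B: R_B‖R_L = (517 × 789) / (517 + 789) = 312.3 kΩ.
V_out = 44.4 × 312.3 / (15.9 + 312.3) = 44.4 × 312.3/328.2 = 42.2 V.

V_out ≈ 42.2 V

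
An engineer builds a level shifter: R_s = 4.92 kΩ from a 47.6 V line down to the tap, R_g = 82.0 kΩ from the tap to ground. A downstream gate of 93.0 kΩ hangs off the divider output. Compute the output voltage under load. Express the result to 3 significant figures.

V_out ≈ 42.8 V

The load sits in parallel with R_g: R_g‖R_L = (82.0 × 93.0) / (82.0 + 93.0) = 43.58 kΩ.
V_out = 47.6 × 43.58 / (4.92 + 43.58) = 47.6 × 43.58/48.50 = 42.8 V.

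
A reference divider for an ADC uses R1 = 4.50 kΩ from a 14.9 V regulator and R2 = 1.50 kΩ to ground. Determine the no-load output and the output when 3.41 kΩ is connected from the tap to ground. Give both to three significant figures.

Open-circuit: V = 14.9 × 1.50/(4.50 + 1.50) = 3.73 V.
With the load, R2 becomes R2‖R_L = 1.042 kΩ, so V = 14.9 × 1.042/5.542 = 2.80 V.

Unloaded: 3.73 V; loaded: 2.80 V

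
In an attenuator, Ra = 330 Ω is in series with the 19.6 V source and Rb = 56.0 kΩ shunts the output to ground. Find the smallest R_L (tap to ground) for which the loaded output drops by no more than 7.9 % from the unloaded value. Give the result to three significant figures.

R_L(min) ≈ 3.82 kΩ

Output resistance R_th = Ra‖Rb = (330 × 56000)/56330 = 328.1 Ω.
The fractional drop is R_th/(R_th + R_L); requiring this ≤ 0.0790 gives R_L ≥ R_th(1/0.0790 − 1) = 328.1 × 11.66 = 3.82 kΩ.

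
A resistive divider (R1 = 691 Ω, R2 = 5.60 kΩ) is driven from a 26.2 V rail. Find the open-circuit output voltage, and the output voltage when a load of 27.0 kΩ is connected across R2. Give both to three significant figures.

Open-circuit: V = 26.2 × 5600/(691 + 5600) = 23.3 V.
With the load, R2 becomes R2‖R_L = 4638 Ω, so V = 26.2 × 4638/5329 = 22.8 V.

Unloaded: 23.3 V; loaded: 22.8 V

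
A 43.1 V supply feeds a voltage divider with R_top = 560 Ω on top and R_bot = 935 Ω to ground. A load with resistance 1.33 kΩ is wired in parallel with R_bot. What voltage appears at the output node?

The load sits in parallel with R_bot: R_bot‖R_L = (935 × 1330) / (935 + 1330) = 549.0 Ω.
V_out = 43.1 × 549.0 / (560 + 549.0) = 43.1 × 549.0/1109 = 21.3 V.

V_out ≈ 21.3 V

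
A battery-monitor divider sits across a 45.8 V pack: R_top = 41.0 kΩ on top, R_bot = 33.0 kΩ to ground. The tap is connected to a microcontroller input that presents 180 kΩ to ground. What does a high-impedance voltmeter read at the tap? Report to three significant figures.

V_out ≈ 18.5 V

The load sits in parallel with R_bot: R_bot‖R_L = (33.0 × 180) / (33.0 + 180) = 27.89 kΩ.
V_out = 45.8 × 27.89 / (41.0 + 27.89) = 45.8 × 27.89/68.89 = 18.5 V.
(Unloaded it would have been 20.4 V.)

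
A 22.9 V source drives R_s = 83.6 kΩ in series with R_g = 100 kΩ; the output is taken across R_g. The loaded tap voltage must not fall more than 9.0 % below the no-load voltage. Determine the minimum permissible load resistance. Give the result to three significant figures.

Output resistance R_th = R_s‖R_g = (83.6 × 100)/183.6 = 45.53 kΩ.
The fractional drop is R_th/(R_th + R_L); requiring this ≤ 0.0900 gives R_L ≥ R_th(1/0.0900 − 1) = 45.53 × 10.11 = 460 kΩ.

R_L(min) ≈ 460 kΩ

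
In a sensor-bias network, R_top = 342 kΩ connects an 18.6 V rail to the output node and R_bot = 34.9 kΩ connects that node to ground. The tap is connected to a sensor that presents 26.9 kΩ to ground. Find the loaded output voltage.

The load sits in parallel with R_bot: R_bot‖R_L = (34.9 × 26.9) / (34.9 + 26.9) = 15.19 kΩ.
V_out = 18.6 × 15.19 / (342 + 15.19) = 18.6 × 15.19/357.2 = 0.791 V.
(Unloaded it would have been 1.72 V.)

V_out ≈ 0.791 V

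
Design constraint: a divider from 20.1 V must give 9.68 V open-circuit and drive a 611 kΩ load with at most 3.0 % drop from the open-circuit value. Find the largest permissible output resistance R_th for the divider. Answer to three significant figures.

Loading drop = R_th/(R_th + R_L) ≤ 0.0300, so R_th ≤ R_L · ε/(1−ε) = 611 kΩ × 0.0300/0.9700 = 18.9 kΩ.
(Any R1, R2 with R2/(R1+R2) = 0.482 and R1‖R2 ≤ 18.9 kΩ will meet the spec.)

R_th ≤ 18.9 kΩ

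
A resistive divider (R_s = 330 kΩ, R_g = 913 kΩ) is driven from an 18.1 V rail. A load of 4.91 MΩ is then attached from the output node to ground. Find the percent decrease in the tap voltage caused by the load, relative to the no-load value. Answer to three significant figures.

The divider's output (Thévenin) resistance is R_s‖R_g = 242.4 kΩ.
Fractional drop under load = R_th/(R_th + R_L) = 242.4 / (242.4 + 4910) = 0.04704.
So the output falls by 4.70 %.

4.70 %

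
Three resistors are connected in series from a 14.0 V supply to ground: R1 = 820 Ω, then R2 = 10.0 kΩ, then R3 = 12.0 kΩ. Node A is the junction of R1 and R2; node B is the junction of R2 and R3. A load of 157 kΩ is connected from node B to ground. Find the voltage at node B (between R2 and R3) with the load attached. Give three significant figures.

At node B, R3 is in parallel with the load: R3‖R_L = 11150 Ω.
Below node A the resistance is R2 + (R3‖R_L) = 21150 Ω, so V_A = 14.0 × 21150/21970 = 13.48 V.
Then V_B = V_A × (R3‖R_L)/(R2 + R3‖R_L) = 13.48 × 11150/21150 = 7.10 V.

V ≈ 7.10 V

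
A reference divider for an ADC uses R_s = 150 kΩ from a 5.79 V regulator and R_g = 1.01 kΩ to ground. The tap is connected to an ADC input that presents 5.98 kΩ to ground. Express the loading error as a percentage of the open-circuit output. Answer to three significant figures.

14.4 %

The divider's output (Thévenin) resistance is R_s‖R_g = 1.003 kΩ.
Fractional drop under load = R_th/(R_th + R_L) = 1.003 / (1.003 + 5.98) = 0.1437.
So the output falls by 14.4 %.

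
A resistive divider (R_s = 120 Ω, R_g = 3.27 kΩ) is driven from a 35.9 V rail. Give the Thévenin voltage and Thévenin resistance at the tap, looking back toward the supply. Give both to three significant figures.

V_th is the open-circuit tap voltage: 35.9 × 3270/(120 + 3270) = 34.6 V.
With the supply zeroed, R_s and R_g appear in parallel from the tap: R_th = R_s‖R_g = (120 × 3270)/3390 = 116 Ω.

V_th = 34.6 V, R_th = 116 Ω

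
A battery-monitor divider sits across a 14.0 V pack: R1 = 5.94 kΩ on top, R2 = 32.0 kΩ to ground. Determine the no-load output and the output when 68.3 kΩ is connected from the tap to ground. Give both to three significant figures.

Unloaded: 11.8 V; loaded: 11.0 V

Open-circuit: V = 14.0 × 32.0/(5.94 + 32.0) = 11.8 V.
With the load, R2 becomes R2‖R_L = 21.79 kΩ, so V = 14.0 × 21.79/27.73 = 11.0 V.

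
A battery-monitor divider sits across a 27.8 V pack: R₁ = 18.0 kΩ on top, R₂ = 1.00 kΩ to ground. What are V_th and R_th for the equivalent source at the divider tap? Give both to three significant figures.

V_th is the open-circuit tap voltage: 27.8 × 1.00/(18.0 + 1.00) = 1.46 V.
With the supply zeroed, R₁ and R₂ appear in parallel from the tap: R_th = R₁‖R₂ = (18.0 × 1.00)/19.00 = 947 Ω.

V_th = 1.46 V, R_th = 947 Ω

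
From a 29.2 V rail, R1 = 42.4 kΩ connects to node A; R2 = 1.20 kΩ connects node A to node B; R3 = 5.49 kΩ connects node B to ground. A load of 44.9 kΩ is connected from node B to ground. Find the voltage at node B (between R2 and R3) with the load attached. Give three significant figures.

At node B, R3 is in parallel with the load: R3‖R_L = 4.892 kΩ.
Below node A the resistance is R2 + (R3‖R_L) = 6.092 kΩ, so V_A = 29.2 × 6.092/48.49 = 3.668 V.
Then V_B = V_A × (R3‖R_L)/(R2 + R3‖R_L) = 3.668 × 4.892/6.092 = 2.95 V.

V ≈ 2.95 V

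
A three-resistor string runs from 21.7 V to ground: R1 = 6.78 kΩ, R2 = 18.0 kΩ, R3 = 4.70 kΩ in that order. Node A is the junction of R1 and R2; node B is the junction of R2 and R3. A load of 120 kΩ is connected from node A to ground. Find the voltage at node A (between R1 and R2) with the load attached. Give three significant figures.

V ≈ 16.0 V

Below node A the series string R2+R3 = 22.70 kΩ sits in parallel with the 120 kΩ load: 19.09 kΩ.
V_A = 21.7 × 19.09/(6.78 + 19.09) = 16.0 V.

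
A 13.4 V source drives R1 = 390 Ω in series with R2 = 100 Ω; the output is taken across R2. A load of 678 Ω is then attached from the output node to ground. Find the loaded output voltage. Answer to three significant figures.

V_out ≈ 2.45 V

The load sits in parallel with R2: R2‖R_L = (100 × 678) / (100 + 678) = 87.15 Ω.
V_out = 13.4 × 87.15 / (390 + 87.15) = 13.4 × 87.15/477.1 = 2.45 V.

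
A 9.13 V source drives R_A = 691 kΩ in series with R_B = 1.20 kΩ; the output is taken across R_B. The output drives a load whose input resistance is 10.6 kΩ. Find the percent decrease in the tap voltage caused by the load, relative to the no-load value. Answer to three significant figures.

10.2 %

Unloaded V = 9.13 × 1.20/692.2 = 0.015828 V.
Loaded: R_B‖R_L = 1.078 kΩ, giving V = 9.13 × 1.078/692.1 = 0.014221 V.
Drop = (0.015828 − 0.014221) / 0.015828 = 10.2 %.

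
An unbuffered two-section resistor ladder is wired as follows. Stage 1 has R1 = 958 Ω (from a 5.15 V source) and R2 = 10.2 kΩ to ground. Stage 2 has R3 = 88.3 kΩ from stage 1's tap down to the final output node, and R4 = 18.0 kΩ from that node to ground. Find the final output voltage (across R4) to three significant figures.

Stage 2 presents R3+R4 = 106300 Ω as a load on stage 1's tap.
Stage 1's lower leg becomes R2‖(R3+R4) = 9307 Ω, so V_mid = 5.15 × 9307/10260 = 4.669 V.
Stage 2 is itself unloaded: V_out = V_mid × R4/(R3+R4) = 4.669 × 18000/106300 = 0.791 V.

V_out ≈ 0.791 V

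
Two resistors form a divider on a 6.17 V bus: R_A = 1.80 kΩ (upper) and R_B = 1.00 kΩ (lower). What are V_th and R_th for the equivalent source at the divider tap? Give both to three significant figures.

V_th = 2.20 V, R_th = 643 Ω

V_th is the open-circuit tap voltage: 6.17 × 1.00/(1.80 + 1.00) = 2.20 V.
With the supply zeroed, R_A and R_B appear in parallel from the tap: R_th = R_A‖R_B = (1.80 × 1.00)/2.800 = 643 Ω.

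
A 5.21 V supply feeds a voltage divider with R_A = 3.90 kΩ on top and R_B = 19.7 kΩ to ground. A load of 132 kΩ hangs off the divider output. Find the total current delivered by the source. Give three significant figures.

I ≈ 0.248 mA

R_B‖R_L = 17.14 kΩ, so the source sees R_A + R_B‖R_L = 21.04 kΩ.
I = 5.21 V / 21.04 kΩ = 0.248 mA.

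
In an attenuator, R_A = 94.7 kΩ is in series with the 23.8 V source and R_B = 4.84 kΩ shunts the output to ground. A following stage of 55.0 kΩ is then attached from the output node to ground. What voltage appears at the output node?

V_out ≈ 1.07 V

The load sits in parallel with R_B: R_B‖R_L = (4.84 × 55.0) / (4.84 + 55.0) = 4.449 kΩ.
V_out = 23.8 × 4.449 / (94.7 + 4.449) = 23.8 × 4.449/99.15 = 1.07 V.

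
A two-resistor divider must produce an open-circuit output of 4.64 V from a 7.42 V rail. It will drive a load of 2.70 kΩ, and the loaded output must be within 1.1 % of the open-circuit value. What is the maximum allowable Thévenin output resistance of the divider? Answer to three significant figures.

Loading drop = R_th/(R_th + R_L) ≤ 0.0110, so R_th ≤ R_L · ε/(1−ε) = 2.70 kΩ × 0.0110/0.9890 = 30.0 Ω.

R_th ≤ 30.0 Ω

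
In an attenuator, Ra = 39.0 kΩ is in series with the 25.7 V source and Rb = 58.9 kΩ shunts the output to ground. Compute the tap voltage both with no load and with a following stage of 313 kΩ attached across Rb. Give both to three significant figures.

Unloaded: 15.5 V; loaded: 14.4 V

Open-circuit: V = 25.7 × 58.9/(39.0 + 58.9) = 15.5 V.
With the load, Rb becomes Rb‖R_L = 49.57 kΩ, so V = 25.7 × 49.57/88.57 = 14.4 V.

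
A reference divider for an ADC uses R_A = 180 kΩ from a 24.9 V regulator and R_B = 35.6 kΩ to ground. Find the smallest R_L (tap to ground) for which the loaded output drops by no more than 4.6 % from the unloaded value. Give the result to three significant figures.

Output resistance R_th = R_A‖R_B = (180 × 35.6)/215.6 = 29.72 kΩ.
The fractional drop is R_th/(R_th + R_L); requiring this ≤ 0.0460 gives R_L ≥ R_th(1/0.0460 − 1) = 29.72 × 20.74 = 616 kΩ.

R_L(min) ≈ 616 kΩ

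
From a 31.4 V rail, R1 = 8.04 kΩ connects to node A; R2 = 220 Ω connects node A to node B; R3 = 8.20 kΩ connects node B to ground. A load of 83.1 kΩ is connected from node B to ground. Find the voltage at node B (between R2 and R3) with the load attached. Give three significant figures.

At node B, R3 is in parallel with the load: R3‖R_L = 7464 Ω.
Below node A the resistance is R2 + (R3‖R_L) = 7684 Ω, so V_A = 31.4 × 7684/15720 = 15.34 V.
Then V_B = V_A × (R3‖R_L)/(R2 + R3‖R_L) = 15.34 × 7464/7684 = 14.9 V.

V ≈ 14.9 V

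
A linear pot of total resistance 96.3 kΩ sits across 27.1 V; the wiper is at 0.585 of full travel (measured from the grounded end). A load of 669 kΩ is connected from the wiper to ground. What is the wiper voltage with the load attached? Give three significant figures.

V ≈ 15.3 V

The wiper splits the pot into (1−α)R = 39.96 kΩ above and αR = 56.34 kΩ below.
Lower section ‖ load = 51.96 kΩ.
V_wiper = 27.1 × 51.96/(39.96 + 51.96) = 15.3 V.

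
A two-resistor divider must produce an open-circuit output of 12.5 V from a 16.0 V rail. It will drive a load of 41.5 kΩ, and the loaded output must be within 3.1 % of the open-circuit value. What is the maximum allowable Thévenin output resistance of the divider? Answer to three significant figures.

Loading drop = R_th/(R_th + R_L) ≤ 0.0310, so R_th ≤ R_L · ε/(1−ε) = 41.5 kΩ × 0.0310/0.9690 = 1.33 kΩ.

R_th ≤ 1.33 kΩ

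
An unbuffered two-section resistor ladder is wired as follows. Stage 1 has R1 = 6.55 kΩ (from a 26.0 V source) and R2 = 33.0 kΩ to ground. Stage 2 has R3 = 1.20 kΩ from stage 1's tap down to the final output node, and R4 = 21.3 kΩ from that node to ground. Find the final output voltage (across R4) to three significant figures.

Stage 2 presents R3+R4 = 22.50 kΩ as a load on stage 1's tap.
Stage 1's lower leg becomes R2‖(R3+R4) = 13.38 kΩ, so V_mid = 26.0 × 13.38/19.93 = 17.45 V.
Stage 2 is itself unloaded: V_out = V_mid × R4/(R3+R4) = 17.45 × 21.3/22.50 = 16.5 V.

V_out ≈ 16.5 V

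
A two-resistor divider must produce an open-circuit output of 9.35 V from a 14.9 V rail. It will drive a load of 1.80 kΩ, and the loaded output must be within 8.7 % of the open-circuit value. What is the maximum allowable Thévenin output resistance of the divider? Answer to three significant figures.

Loading drop = R_th/(R_th + R_L) ≤ 0.0870, so R_th ≤ R_L · ε/(1−ε) = 1.80 kΩ × 0.0870/0.9130 = 172 Ω.
(Any R1, R2 with R2/(R1+R2) = 0.628 and R1‖R2 ≤ 172 Ω will meet the spec.)

R_th ≤ 172 Ω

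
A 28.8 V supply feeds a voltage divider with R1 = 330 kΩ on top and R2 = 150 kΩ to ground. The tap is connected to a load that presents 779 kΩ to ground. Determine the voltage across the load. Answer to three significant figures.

The load sits in parallel with R2: R2‖R_L = (150 × 779) / (150 + 779) = 125.8 kΩ.
V_out = 28.8 × 125.8 / (330 + 125.8) = 28.8 × 125.8/455.8 = 7.95 V.
(Unloaded it would have been 9.00 V.)

V_out ≈ 7.95 V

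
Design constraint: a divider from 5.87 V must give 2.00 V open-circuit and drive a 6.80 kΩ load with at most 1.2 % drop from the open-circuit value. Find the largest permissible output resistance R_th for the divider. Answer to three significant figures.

Loading drop = R_th/(R_th + R_L) ≤ 0.0120, so R_th ≤ R_L · ε/(1−ε) = 6.80 kΩ × 0.0120/0.9880 = 82.6 Ω.
(Any R1, R2 with R2/(R1+R2) = 0.341 and R1‖R2 ≤ 82.6 Ω will meet the spec.)

R_th ≤ 82.6 Ω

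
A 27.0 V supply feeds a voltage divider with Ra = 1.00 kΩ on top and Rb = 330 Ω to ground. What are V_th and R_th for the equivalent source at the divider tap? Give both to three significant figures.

V_th = 6.70 V, R_th = 248 Ω

V_th is the open-circuit tap voltage: 27.0 × 330/(1000 + 330) = 6.70 V.
With the supply zeroed, Ra and Rb appear in parallel from the tap: R_th = Ra‖Rb = (1000 × 330)/1330 = 248 Ω.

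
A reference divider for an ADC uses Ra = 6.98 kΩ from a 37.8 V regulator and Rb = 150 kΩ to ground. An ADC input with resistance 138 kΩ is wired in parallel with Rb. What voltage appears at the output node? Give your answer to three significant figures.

The load sits in parallel with Rb: Rb‖R_L = (150 × 138) / (150 + 138) = 71.88 kΩ.
V_out = 37.8 × 71.88 / (6.98 + 71.88) = 37.8 × 71.88/78.86 = 34.5 V.

V_out ≈ 34.5 V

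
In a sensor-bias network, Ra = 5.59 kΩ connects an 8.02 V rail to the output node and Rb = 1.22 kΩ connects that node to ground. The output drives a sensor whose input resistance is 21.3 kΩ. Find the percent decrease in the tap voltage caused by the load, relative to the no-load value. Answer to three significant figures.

The divider's output (Thévenin) resistance is Ra‖Rb = 1.001 kΩ.
Fractional drop under load = R_th/(R_th + R_L) = 1.001 / (1.001 + 21.3) = 0.04490.
So the output falls by 4.49 %.

4.49 %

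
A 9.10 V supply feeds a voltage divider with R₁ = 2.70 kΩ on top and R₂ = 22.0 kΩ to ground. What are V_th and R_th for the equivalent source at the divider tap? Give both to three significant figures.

V_th = 8.11 V, R_th = 2.40 kΩ

V_th is the open-circuit tap voltage: 9.10 × 22.0/(2.70 + 22.0) = 8.11 V.
With the supply zeroed, R₁ and R₂ appear in parallel from the tap: R_th = R₁‖R₂ = (2.70 × 22.0)/24.70 = 2.40 kΩ.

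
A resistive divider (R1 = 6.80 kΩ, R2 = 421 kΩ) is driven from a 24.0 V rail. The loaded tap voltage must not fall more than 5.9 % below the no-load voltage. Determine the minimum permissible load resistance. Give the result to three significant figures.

R_L(min) ≈ 107 kΩ

Output resistance R_th = R1‖R2 = (6.80 × 421)/427.8 = 6.692 kΩ.
The fractional drop is R_th/(R_th + R_L); requiring this ≤ 0.0590 gives R_L ≥ R_th(1/0.0590 − 1) = 6.692 × 15.95 = 107 kΩ.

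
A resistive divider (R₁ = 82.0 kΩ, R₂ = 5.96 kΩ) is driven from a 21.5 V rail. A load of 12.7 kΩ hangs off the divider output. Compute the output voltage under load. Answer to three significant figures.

The load sits in parallel with R₂: R₂‖R_L = (5.96 × 12.7) / (5.96 + 12.7) = 4.056 kΩ.
V_out = 21.5 × 4.056 / (82.0 + 4.056) = 21.5 × 4.056/86.06 = 1.01 V.

V_out ≈ 1.01 V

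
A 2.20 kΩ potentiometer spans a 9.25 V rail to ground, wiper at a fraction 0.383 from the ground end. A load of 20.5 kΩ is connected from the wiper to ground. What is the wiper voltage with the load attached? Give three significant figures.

V ≈ 3.46 V

The wiper splits the pot into (1−α)R = 1357 Ω above and αR = 842.6 Ω below.
Lower section ‖ load = 809.3 Ω.
V_wiper = 9.25 × 809.3/(1357 + 809.3) = 3.46 V.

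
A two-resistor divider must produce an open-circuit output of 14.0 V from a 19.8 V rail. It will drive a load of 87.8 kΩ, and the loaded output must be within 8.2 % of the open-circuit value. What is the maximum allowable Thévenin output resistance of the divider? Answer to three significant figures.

R_th ≤ 7.84 kΩ

Loading drop = R_th/(R_th + R_L) ≤ 0.0820, so R_th ≤ R_L · ε/(1−ε) = 87.8 kΩ × 0.0820/0.9180 = 7.84 kΩ.
(Any R1, R2 with R2/(R1+R2) = 0.707 and R1‖R2 ≤ 7.84 kΩ will meet the spec.)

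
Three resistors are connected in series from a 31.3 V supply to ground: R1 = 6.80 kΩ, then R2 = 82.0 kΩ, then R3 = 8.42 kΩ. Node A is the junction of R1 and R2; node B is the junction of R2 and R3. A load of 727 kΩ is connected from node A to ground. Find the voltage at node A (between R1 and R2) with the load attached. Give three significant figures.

Below node A the series string R2+R3 = 90.42 kΩ sits in parallel with the 727 kΩ load: 80.42 kΩ.
V_A = 31.3 × 80.42/(6.80 + 80.42) = 28.9 V.

V ≈ 28.9 V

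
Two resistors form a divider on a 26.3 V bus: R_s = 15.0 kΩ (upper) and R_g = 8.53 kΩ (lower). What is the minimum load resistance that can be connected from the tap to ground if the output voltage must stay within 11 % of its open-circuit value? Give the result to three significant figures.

R_L(min) ≈ 44.0 kΩ

Output resistance R_th = R_s‖R_g = (15.0 × 8.53)/23.53 = 5.438 kΩ.
The fractional drop is R_th/(R_th + R_L); requiring this ≤ 0.110 gives R_L ≥ R_th(1/0.110 − 1) = 5.438 × 8.091 = 44.0 kΩ.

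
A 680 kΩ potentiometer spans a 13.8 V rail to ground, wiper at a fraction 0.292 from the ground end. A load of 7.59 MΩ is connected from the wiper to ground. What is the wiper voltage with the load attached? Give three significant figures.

The wiper splits the pot into (1−α)R = 481.4 kΩ above and αR = 198.6 kΩ below.
Lower section ‖ load = 193.5 kΩ.
V_wiper = 13.8 × 193.5/(481.4 + 193.5) = 3.96 V.

V ≈ 3.96 V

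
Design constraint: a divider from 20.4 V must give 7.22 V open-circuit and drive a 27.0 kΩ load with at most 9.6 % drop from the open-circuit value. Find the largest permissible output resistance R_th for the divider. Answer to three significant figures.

R_th ≤ 2.87 kΩ

Loading drop = R_th/(R_th + R_L) ≤ 0.0960, so R_th ≤ R_L · ε/(1−ε) = 27.0 kΩ × 0.0960/0.9040 = 2.87 kΩ.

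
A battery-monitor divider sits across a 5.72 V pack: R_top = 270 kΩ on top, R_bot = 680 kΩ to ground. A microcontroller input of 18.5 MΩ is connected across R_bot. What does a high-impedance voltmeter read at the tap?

The load sits in parallel with R_bot: R_bot‖R_L = (680 × 18500) / (680 + 18500) = 655.9 kΩ.
V_out = 5.72 × 655.9 / (270 + 655.9) = 5.72 × 655.9/925.9 = 4.05 V.
(Unloaded it would have been 4.09 V.)

V_out ≈ 4.05 V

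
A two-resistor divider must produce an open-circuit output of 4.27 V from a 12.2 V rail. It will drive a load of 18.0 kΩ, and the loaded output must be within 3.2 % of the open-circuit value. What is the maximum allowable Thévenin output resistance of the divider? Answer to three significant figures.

Loading drop = R_th/(R_th + R_L) ≤ 0.0320, so R_th ≤ R_L · ε/(1−ε) = 18.0 kΩ × 0.0320/0.9680 = 595 Ω.

R_th ≤ 595 Ω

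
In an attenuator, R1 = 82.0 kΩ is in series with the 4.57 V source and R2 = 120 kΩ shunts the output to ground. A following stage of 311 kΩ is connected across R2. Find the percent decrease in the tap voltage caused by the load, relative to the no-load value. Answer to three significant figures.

Unloaded V = 4.57 × 120/202.0 = 2.7149 V.
Loaded: R2‖R_L = 86.59 kΩ, giving V = 4.57 × 86.59/168.6 = 2.3472 V.
Drop = (2.7149 − 2.3472) / 2.7149 = 13.5 %.

13.5 %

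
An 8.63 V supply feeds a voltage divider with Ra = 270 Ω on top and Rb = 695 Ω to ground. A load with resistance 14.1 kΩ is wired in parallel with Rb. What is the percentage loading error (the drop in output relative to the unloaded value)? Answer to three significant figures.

The divider's output (Thévenin) resistance is Ra‖Rb = 194.5 Ω.
Fractional drop under load = R_th/(R_th + R_L) = 194.5 / (194.5 + 14100) = 0.01360.
So the output falls by 1.36 %.

1.36 %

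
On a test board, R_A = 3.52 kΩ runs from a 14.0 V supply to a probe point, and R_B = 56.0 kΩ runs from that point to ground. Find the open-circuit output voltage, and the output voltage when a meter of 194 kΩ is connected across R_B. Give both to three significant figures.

Unloaded: 13.2 V; loaded: 13.0 V

Open-circuit: V = 14.0 × 56.0/(3.52 + 56.0) = 13.2 V.
With the load, R_B becomes R_B‖R_L = 43.46 kΩ, so V = 14.0 × 43.46/46.98 = 13.0 V.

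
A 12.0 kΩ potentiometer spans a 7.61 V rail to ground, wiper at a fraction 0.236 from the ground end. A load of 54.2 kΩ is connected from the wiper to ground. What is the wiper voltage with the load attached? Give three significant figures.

V ≈ 1.73 V

The wiper splits the pot into (1−α)R = 9.168 kΩ above and αR = 2.832 kΩ below.
Lower section ‖ load = 2.691 kΩ.
V_wiper = 7.61 × 2.691/(9.168 + 2.691) = 1.73 V.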